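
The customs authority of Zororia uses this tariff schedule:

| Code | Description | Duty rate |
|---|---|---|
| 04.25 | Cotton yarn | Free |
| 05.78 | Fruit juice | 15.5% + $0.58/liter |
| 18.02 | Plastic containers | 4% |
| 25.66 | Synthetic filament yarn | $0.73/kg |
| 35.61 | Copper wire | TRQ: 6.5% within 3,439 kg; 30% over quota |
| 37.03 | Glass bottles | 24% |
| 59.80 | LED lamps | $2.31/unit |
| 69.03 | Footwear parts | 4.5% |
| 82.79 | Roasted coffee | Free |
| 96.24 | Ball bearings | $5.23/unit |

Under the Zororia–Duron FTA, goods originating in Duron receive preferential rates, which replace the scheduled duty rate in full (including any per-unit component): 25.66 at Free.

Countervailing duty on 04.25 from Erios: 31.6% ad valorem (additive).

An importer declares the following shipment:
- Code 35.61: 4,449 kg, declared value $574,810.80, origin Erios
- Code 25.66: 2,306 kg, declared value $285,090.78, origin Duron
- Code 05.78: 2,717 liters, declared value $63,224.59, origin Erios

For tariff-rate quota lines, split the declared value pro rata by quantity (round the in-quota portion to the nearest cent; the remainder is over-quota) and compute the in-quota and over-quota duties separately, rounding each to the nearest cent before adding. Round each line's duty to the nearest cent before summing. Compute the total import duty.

Line 1 (35.61, Erios, 4,449 kg, $574,810.80):
Code 35.61 is under a tariff-rate quota (threshold 3,439 kg). In-quota: 3,439 kg at 6.5%; over-quota: 1,010 kg at 30%.
Pro-rata value split: in-quota = $574,810.80 × 3,439/4,449 = $444,318.80; over-quota = $574,810.80 − $444,318.80 = $130,492.00.
In-quota duty = $444,318.80 × 6.5% = $28,880.72. Over-quota duty = $130,492.00 × 30% = $39,147.60.
Line duty = $28,880.72 + $39,147.60 = $68,028.32.
Line 2 (25.66, Duron, 2,306 kg, $285,090.78):
Base rate for 25.66 is $0.73/kg.
Origin Duron qualifies under the Zororia–Duron agreement and 25.66 is covered: preferential rate Free applies instead.
Duty = $285,090.78 × 0% = $0.00.
Line 3 (05.78, Erios, 2,717 liters, $63,224.59):
Base rate for 05.78 is 15.5% + $0.58/liter.
Duty = $63,224.59 × 15.5% + 2,717 × $0.58 = $11,375.67.
Total = $68,028.32 + $0.00 + $11,375.67 = $79,403.99.

$79,403.99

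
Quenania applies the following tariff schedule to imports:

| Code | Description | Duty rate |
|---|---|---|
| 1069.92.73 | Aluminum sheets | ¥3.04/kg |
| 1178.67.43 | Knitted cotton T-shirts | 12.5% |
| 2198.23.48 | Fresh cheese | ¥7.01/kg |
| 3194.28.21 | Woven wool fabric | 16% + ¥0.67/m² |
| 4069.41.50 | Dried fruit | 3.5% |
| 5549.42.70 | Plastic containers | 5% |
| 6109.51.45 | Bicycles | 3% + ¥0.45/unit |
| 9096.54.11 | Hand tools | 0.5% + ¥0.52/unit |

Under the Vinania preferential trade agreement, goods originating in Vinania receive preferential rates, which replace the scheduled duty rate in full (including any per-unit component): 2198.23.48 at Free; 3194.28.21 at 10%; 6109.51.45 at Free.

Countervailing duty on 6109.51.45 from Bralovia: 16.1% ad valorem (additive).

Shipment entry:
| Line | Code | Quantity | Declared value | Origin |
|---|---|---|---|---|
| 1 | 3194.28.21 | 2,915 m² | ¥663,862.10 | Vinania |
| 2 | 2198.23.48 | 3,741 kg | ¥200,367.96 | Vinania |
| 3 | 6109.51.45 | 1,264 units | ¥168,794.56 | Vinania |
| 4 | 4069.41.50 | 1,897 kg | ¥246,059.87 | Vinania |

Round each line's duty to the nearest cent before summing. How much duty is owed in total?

¥74,998.31

Line 1 (3194.28.21, Vinania, 2,915 m², ¥663,862.10):
Base rate for 3194.28.21 is 16% + ¥0.67/m².
Origin Vinania qualifies under the Quenania–Vinania agreement and 3194.28.21 is covered: preferential rate 10% applies instead.
Duty = ¥663,862.10 × 10% = ¥66,386.21.
Line 2 (2198.23.48, Vinania, 3,741 kg, ¥200,367.96):
Base rate for 2198.23.48 is ¥7.01/kg.
Origin Vinania qualifies under the Quenania–Vinania agreement and 2198.23.48 is covered: preferential rate Free applies instead.
Duty = ¥200,367.96 × 0% = ¥0.00.
Line 3 (6109.51.45, Vinania, 1,264 units, ¥168,794.56):
Base rate for 6109.51.45 is 3% + ¥0.45/unit.
Origin Vinania qualifies under the Quenania–Vinania agreement and 6109.51.45 is covered: preferential rate Free applies instead.
The additional-duty order on 6109.51.45 targets Bralovia, not Vinania; it does not apply.
Duty = ¥168,794.56 × 0% = ¥0.00.
Line 4 (4069.41.50, Vinania, 1,897 kg, ¥246,059.87):
Base rate for 4069.41.50 is 3.5%.
Origin Vinania is the FTA partner but 4069.41.50 is not on the preference list; base rate stands.
Duty = ¥246,059.87 × 3.5% = ¥8,612.10.
Total = ¥66,386.21 + ¥0.00 + ¥0.00 + ¥8,612.10 = ¥74,998.31.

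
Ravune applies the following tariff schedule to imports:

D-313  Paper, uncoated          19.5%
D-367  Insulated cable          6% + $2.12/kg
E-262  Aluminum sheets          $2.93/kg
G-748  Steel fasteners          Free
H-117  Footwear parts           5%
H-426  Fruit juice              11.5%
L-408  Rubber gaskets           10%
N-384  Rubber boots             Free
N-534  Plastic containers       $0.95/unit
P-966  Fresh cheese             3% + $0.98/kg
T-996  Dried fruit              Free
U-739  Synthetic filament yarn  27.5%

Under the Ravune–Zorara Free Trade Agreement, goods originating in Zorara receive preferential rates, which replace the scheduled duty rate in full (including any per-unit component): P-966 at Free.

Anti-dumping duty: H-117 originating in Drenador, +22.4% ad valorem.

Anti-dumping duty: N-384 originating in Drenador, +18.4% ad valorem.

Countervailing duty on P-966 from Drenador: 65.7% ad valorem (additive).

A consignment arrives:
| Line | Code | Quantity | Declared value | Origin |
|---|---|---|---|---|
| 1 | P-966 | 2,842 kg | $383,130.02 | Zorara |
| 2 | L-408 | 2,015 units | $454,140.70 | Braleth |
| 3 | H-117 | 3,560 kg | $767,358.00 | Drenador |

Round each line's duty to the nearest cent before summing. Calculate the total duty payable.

$255,670.16

Line 1 (P-966, Zorara, 2,842 kg, $383,130.02):
Base rate for P-966 is 3% + $0.98/kg.
Origin Zorara qualifies under the Ravune–Zorara agreement and P-966 is covered: preferential rate Free applies instead.
The additional-duty order on P-966 targets Drenador, not Zorara; it does not apply.
Duty = $383,130.02 × 0% = $0.00.
Line 2 (L-408, Braleth, 2,015 units, $454,140.70):
Base rate for L-408 is 10%.
Duty = $454,140.70 × 10% = $45,414.07.
Line 3 (H-117, Drenador, 3,560 kg, $767,358.00):
Base rate for H-117 is 5%.
Additional duty on H-117 from Drenador: +22.4%. Applied ad valorem rate: 5% + 22.4% = 27.4%.
Duty = $767,358.00 × 27.4% = $210,256.09.
Total = $0.00 + $45,414.07 + $210,256.09 = $255,670.16.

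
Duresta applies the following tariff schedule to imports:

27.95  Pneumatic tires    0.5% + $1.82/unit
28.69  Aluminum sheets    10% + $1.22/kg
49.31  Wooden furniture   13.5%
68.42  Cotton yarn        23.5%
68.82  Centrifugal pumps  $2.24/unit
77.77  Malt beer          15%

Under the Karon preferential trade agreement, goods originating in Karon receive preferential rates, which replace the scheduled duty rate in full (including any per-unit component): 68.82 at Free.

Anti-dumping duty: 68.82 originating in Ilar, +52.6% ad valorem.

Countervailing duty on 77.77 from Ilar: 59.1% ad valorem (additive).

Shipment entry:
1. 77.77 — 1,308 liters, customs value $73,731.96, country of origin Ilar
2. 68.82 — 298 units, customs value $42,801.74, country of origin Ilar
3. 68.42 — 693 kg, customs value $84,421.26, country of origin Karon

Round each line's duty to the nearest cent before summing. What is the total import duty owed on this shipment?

Line 1 (77.77, Ilar, 1,308 liters, $73,731.96):
Base rate for 77.77 is 15%.
Additional duty on 77.77 from Ilar: +59.1%. Applied ad valorem rate: 15% + 59.1% = 74.1%.
Duty = $73,731.96 × 74.1% = $54,635.38.
Line 2 (68.82, Ilar, 298 units, $42,801.74):
Base rate for 68.82 is $2.24/unit.
68.82 has an FTA preferential rate, but origin Ilar is not Karon; base rate stands.
Additional duty on 68.82 from Ilar: +52.6% ad valorem. Applied ad valorem rate = 52.6%.
Duty = $42,801.74 × 52.6% + 298 × $2.24 = $23,181.24.
Line 3 (68.42, Karon, 693 kg, $84,421.26):
Base rate for 68.42 is 23.5%.
Origin Karon is the FTA partner but 68.42 is not on the preference list; base rate stands.
Duty = $84,421.26 × 23.5% = $19,839.00.
Total = $54,635.38 + $23,181.24 + $19,839.00 = $97,655.62.

$97,655.62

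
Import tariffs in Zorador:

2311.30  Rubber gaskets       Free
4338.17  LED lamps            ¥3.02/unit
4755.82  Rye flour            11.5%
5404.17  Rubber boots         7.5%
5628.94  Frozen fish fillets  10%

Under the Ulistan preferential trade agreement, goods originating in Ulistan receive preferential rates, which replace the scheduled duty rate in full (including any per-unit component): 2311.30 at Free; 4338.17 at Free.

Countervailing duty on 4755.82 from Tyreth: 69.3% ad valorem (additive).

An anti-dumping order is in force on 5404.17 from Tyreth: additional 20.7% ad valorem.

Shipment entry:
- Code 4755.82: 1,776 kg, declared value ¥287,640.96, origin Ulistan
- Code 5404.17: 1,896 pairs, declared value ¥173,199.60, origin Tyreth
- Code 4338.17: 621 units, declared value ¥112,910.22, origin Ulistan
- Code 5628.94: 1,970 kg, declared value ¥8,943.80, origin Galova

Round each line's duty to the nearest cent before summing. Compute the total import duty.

¥82,815.38

Line 1 (4755.82, Ulistan, 1,776 kg, ¥287,640.96):
Base rate for 4755.82 is 11.5%.
Origin Ulistan is the FTA partner but 4755.82 is not on the preference list; base rate stands.
The additional-duty order on 4755.82 targets Tyreth, not Ulistan; it does not apply.
Duty = ¥287,640.96 × 11.5% = ¥33,078.71.
Line 2 (5404.17, Tyreth, 1,896 pairs, ¥173,199.60):
Base rate for 5404.17 is 7.5%.
Additional duty on 5404.17 from Tyreth: +20.7%. Applied ad valorem rate: 7.5% + 20.7% = 28.2%.
Duty = ¥173,199.60 × 28.2% = ¥48,842.29.
Line 3 (4338.17, Ulistan, 621 units, ¥112,910.22):
Base rate for 4338.17 is ¥3.02/unit.
Origin Ulistan qualifies under the Zorador–Ulistan agreement and 4338.17 is covered: preferential rate Free applies instead.
Duty = ¥112,910.22 × 0% = ¥0.00.
Line 4 (5628.94, Galova, 1,970 kg, ¥8,943.80):
Base rate for 5628.94 is 10%.
Duty = ¥8,943.80 × 10% = ¥894.38.
Total = ¥33,078.71 + ¥48,842.29 + ¥0.00 + ¥894.38 = ¥82,815.38.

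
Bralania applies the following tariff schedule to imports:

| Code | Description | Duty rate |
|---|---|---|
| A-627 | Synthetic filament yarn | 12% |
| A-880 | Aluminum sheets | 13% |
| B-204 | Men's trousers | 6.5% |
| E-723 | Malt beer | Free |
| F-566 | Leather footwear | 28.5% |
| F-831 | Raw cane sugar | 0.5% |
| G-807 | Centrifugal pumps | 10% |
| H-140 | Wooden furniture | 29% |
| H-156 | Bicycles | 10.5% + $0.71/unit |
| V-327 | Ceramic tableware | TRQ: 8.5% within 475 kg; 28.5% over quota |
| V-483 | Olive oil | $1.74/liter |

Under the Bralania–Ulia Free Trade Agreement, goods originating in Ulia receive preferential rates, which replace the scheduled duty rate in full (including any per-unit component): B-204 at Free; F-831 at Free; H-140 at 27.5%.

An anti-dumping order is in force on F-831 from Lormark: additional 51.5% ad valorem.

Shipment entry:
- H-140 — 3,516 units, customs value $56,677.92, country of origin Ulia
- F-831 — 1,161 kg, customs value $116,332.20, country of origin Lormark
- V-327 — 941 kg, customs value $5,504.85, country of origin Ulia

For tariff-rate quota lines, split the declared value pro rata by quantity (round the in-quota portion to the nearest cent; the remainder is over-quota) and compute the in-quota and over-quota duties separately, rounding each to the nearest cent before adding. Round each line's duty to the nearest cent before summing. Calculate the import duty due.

$77,092.30

Line 1 (H-140, Ulia, 3,516 units, $56,677.92):
Base rate for H-140 is 29%.
Origin Ulia qualifies under the Bralania–Ulia agreement and H-140 is covered: preferential rate 27.5% applies instead.
Duty = $56,677.92 × 27.5% = $15,586.43.
Line 2 (F-831, Lormark, 1,161 kg, $116,332.20):
Base rate for F-831 is 0.5%.
F-831 has an FTA preferential rate, but origin Lormark is not Ulia; base rate stands.
Additional duty on F-831 from Lormark: +51.5%. Applied ad valorem rate: 0.5% + 51.5% = 52%.
Duty = $116,332.20 × 52% = $60,492.74.
Line 3 (V-327, Ulia, 941 kg, $5,504.85):
Code V-327 is under a tariff-rate quota (threshold 475 kg). In-quota: 475 kg at 8.5%; over-quota: 466 kg at 28.5%.
Pro-rata value split: in-quota = $5,504.85 × 475/941 = $2,778.75; over-quota = $5,504.85 − $2,778.75 = $2,726.10.
In-quota duty = $2,778.75 × 8.5% = $236.19. Over-quota duty = $2,726.10 × 28.5% = $776.94.
Line duty = $236.19 + $776.94 = $1,013.13.
Total = $15,586.43 + $60,492.74 + $1,013.13 = $77,092.30.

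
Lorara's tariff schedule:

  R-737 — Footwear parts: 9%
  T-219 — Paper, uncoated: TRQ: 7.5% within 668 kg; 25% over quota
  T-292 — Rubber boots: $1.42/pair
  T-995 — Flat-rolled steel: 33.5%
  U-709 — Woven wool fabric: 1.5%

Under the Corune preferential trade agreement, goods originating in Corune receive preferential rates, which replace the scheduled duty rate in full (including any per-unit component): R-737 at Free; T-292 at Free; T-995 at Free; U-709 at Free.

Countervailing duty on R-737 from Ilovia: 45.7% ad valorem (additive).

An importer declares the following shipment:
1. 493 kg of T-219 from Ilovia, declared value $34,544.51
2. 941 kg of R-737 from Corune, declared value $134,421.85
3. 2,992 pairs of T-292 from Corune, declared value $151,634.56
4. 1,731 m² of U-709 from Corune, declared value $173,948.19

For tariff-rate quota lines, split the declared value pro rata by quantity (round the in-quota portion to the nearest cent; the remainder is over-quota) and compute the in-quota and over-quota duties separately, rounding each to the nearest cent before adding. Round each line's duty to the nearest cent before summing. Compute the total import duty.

$2,590.84

Line 1 (T-219, Ilovia, 493 kg, $34,544.51):
Code T-219 is under a tariff-rate quota (threshold 668 kg). Quantity 493 kg is within the quota, so the in-quota rate 7.5% applies to the full value.
Duty = $34,544.51 × 7.5% = $2,590.84.
Line 2 (R-737, Corune, 941 kg, $134,421.85):
Base rate for R-737 is 9%.
Origin Corune qualifies under the Lorara–Corune agreement and R-737 is covered: preferential rate Free applies instead.
The additional-duty order on R-737 targets Ilovia, not Corune; it does not apply.
Duty = $134,421.85 × 0% = $0.00.
Line 3 (T-292, Corune, 2,992 pairs, $151,634.56):
Base rate for T-292 is $1.42/pair.
Origin Corune qualifies under the Lorara–Corune agreement and T-292 is covered: preferential rate Free applies instead.
Duty = $151,634.56 × 0% = $0.00.
Line 4 (U-709, Corune, 1,731 m², $173,948.19):
Base rate for U-709 is 1.5%.
Origin Corune qualifies under the Lorara–Corune agreement and U-709 is covered: preferential rate Free applies instead.
Duty = $173,948.19 × 0% = $0.00.
Total = $2,590.84 + $0.00 + $0.00 + $0.00 = $2,590.84.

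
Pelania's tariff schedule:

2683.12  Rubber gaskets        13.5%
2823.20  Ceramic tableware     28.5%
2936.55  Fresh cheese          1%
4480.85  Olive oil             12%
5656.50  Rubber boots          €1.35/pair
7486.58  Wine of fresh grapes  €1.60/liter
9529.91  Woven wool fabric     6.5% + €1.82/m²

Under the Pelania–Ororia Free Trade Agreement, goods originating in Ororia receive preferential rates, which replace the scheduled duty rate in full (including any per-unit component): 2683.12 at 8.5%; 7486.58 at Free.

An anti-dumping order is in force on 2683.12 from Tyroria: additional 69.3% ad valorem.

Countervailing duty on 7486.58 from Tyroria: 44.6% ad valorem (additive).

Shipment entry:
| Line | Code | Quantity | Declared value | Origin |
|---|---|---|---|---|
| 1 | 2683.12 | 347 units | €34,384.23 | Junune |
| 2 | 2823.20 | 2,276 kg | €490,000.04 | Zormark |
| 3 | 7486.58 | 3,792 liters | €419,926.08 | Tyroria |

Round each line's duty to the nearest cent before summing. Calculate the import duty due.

Line 1 (2683.12, Junune, 347 units, €34,384.23):
Base rate for 2683.12 is 13.5%.
2683.12 has an FTA preferential rate, but origin Junune is not Ororia; base rate stands.
The additional-duty order on 2683.12 targets Tyroria, not Junune; it does not apply.
Duty = €34,384.23 × 13.5% = €4,641.87.
Line 2 (2823.20, Zormark, 2,276 kg, €490,000.04):
Base rate for 2823.20 is 28.5%.
Duty = €490,000.04 × 28.5% = €139,650.01.
Line 3 (7486.58, Tyroria, 3,792 liters, €419,926.08):
Base rate for 7486.58 is €1.60/liter.
7486.58 has an FTA preferential rate, but origin Tyroria is not Ororia; base rate stands.
Additional duty on 7486.58 from Tyroria: +44.6% ad valorem. Applied ad valorem rate = 44.6%.
Duty = €419,926.08 × 44.6% + 3,792 × €1.60 = €193,354.23.
Total = €4,641.87 + €139,650.01 + €193,354.23 = €337,646.11.

€337,646.11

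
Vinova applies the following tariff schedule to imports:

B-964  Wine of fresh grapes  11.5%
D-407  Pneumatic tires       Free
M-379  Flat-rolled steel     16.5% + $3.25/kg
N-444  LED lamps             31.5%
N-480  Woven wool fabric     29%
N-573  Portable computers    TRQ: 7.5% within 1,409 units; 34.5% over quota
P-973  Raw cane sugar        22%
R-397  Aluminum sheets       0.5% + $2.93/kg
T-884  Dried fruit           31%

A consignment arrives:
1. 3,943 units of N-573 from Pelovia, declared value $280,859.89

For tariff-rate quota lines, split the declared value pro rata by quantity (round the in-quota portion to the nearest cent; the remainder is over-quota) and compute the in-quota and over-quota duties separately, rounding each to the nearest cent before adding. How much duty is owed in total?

$69,798.63

Line 1 (N-573, Pelovia, 3,943 units, $280,859.89):
Code N-573 is under a tariff-rate quota (threshold 1,409 units). In-quota: 1,409 units at 7.5%; over-quota: 2,534 units at 34.5%.
Pro-rata value split: in-quota = $280,859.89 × 1,409/3,943 = $100,363.07; over-quota = $280,859.89 − $100,363.07 = $180,496.82.
In-quota duty = $100,363.07 × 7.5% = $7,527.23. Over-quota duty = $180,496.82 × 34.5% = $62,271.40.
Line duty = $7,527.23 + $62,271.40 = $69,798.63.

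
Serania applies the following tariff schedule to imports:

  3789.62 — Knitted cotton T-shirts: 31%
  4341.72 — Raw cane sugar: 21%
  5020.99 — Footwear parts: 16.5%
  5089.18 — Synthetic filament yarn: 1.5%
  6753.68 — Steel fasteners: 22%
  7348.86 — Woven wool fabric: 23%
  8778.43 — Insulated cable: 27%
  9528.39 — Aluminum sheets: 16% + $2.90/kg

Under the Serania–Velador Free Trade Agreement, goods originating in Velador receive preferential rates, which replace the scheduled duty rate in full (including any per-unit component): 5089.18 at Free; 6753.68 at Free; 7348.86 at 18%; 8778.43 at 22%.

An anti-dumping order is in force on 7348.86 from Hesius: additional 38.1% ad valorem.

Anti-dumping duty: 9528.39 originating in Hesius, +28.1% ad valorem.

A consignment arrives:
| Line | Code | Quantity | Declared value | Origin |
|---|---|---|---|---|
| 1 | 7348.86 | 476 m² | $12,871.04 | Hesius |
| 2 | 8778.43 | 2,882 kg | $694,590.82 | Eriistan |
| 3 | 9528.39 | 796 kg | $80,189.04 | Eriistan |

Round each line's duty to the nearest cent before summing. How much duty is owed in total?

Line 1 (7348.86, Hesius, 476 m², $12,871.04):
Base rate for 7348.86 is 23%.
7348.86 has an FTA preferential rate, but origin Hesius is not Velador; base rate stands.
Additional duty on 7348.86 from Hesius: +38.1%. Applied ad valorem rate: 23% + 38.1% = 61.1%.
Duty = $12,871.04 × 61.1% = $7,864.21.
Line 2 (8778.43, Eriistan, 2,882 kg, $694,590.82):
Base rate for 8778.43 is 27%.
8778.43 has an FTA preferential rate, but origin Eriistan is not Velador; base rate stands.
Duty = $694,590.82 × 27% = $187,539.52.
Line 3 (9528.39, Eriistan, 796 kg, $80,189.04):
Base rate for 9528.39 is 16% + $2.90/kg.
The additional-duty order on 9528.39 targets Hesius, not Eriistan; it does not apply.
Duty = $80,189.04 × 16% + 796 × $2.90 = $15,138.65.
Total = $7,864.21 + $187,539.52 + $15,138.65 = $210,542.38.

$210,542.38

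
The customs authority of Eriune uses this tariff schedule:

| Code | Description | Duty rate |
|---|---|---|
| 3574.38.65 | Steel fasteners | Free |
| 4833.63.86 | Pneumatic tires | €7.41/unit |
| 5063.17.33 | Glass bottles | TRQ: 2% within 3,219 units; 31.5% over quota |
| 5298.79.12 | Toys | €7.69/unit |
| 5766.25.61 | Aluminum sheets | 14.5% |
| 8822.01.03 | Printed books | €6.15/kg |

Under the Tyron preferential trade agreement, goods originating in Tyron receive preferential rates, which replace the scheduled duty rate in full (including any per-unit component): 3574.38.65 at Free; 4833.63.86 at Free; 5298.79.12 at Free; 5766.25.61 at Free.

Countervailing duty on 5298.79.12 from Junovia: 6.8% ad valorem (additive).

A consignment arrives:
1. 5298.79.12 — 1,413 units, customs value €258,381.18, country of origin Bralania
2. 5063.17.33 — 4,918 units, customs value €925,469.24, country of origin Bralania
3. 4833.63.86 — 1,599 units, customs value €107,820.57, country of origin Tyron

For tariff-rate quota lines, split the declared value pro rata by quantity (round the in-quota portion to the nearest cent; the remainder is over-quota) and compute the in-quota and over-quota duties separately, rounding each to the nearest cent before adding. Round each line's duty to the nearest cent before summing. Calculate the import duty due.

€123,692.11

Line 1 (5298.79.12, Bralania, 1,413 units, €258,381.18):
Base rate for 5298.79.12 is €7.69/unit.
5298.79.12 has an FTA preferential rate, but origin Bralania is not Tyron; base rate stands.
The additional-duty order on 5298.79.12 targets Junovia, not Bralania; it does not apply.
Duty = 1,413 × €7.69 = €10,865.97.
Line 2 (5063.17.33, Bralania, 4,918 units, €925,469.24):
Code 5063.17.33 is under a tariff-rate quota (threshold 3,219 units). In-quota: 3,219 units at 2%; over-quota: 1,699 units at 31.5%.
Pro-rata value split: in-quota = €925,469.24 × 3,219/4,918 = €605,751.42; over-quota = €925,469.24 − €605,751.42 = €319,717.82.
In-quota duty = €605,751.42 × 2% = €12,115.03. Over-quota duty = €319,717.82 × 31.5% = €100,711.11.
Line duty = €12,115.03 + €100,711.11 = €112,826.14.
Line 3 (4833.63.86, Tyron, 1,599 units, €107,820.57):
Base rate for 4833.63.86 is €7.41/unit.
Origin Tyron qualifies under the Eriune–Tyron agreement and 4833.63.86 is covered: preferential rate Free applies instead.
Duty = €107,820.57 × 0% = €0.00.
Total = €10,865.97 + €112,826.14 + €0.00 = €123,692.11.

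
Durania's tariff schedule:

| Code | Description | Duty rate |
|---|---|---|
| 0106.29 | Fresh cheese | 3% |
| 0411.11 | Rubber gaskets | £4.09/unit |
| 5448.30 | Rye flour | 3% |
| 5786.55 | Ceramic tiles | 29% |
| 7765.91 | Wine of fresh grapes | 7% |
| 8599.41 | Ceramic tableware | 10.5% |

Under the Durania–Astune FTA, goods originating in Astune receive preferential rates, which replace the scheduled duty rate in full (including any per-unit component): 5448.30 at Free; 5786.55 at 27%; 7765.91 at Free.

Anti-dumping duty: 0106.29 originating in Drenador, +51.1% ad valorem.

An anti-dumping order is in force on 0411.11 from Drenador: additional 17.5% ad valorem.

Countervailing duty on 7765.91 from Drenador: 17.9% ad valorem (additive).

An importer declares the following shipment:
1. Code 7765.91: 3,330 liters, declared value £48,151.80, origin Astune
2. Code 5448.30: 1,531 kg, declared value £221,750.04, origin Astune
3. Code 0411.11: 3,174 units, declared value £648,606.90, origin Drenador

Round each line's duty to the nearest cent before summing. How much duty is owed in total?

Line 1 (7765.91, Astune, 3,330 liters, £48,151.80):
Base rate for 7765.91 is 7%.
Origin Astune qualifies under the Durania–Astune agreement and 7765.91 is covered: preferential rate Free applies instead.
The additional-duty order on 7765.91 targets Drenador, not Astune; it does not apply.
Duty = £48,151.80 × 0% = £0.00.
Line 2 (5448.30, Astune, 1,531 kg, £221,750.04):
Base rate for 5448.30 is 3%.
Origin Astune qualifies under the Durania–Astune agreement and 5448.30 is covered: preferential rate Free applies instead.
Duty = £221,750.04 × 0% = £0.00.
Line 3 (0411.11, Drenador, 3,174 units, £648,606.90):
Base rate for 0411.11 is £4.09/unit.
Additional duty on 0411.11 from Drenador: +17.5% ad valorem. Applied ad valorem rate = 17.5%.
Duty = £648,606.90 × 17.5% + 3,174 × £4.09 = £126,487.87.
Total = £0.00 + £0.00 + £126,487.87 = £126,487.87.

£126,487.87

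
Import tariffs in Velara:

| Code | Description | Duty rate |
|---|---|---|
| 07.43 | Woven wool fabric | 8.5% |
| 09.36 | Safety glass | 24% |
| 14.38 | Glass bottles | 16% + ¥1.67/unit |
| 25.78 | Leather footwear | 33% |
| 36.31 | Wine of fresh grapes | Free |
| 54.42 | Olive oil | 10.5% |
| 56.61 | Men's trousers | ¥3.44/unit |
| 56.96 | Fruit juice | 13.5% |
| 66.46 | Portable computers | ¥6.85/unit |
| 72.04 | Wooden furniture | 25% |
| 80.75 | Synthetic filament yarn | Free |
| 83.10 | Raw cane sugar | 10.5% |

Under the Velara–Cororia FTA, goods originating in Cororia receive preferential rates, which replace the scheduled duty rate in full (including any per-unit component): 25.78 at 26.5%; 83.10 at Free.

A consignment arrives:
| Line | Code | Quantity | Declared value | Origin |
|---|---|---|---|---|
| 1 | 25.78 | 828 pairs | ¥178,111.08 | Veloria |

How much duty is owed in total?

¥58,776.66

Line 1 (25.78, Veloria, 828 pairs, ¥178,111.08):
Base rate for 25.78 is 33%.
25.78 has an FTA preferential rate, but origin Veloria is not Cororia; base rate stands.
Duty = ¥178,111.08 × 33% = ¥58,776.66.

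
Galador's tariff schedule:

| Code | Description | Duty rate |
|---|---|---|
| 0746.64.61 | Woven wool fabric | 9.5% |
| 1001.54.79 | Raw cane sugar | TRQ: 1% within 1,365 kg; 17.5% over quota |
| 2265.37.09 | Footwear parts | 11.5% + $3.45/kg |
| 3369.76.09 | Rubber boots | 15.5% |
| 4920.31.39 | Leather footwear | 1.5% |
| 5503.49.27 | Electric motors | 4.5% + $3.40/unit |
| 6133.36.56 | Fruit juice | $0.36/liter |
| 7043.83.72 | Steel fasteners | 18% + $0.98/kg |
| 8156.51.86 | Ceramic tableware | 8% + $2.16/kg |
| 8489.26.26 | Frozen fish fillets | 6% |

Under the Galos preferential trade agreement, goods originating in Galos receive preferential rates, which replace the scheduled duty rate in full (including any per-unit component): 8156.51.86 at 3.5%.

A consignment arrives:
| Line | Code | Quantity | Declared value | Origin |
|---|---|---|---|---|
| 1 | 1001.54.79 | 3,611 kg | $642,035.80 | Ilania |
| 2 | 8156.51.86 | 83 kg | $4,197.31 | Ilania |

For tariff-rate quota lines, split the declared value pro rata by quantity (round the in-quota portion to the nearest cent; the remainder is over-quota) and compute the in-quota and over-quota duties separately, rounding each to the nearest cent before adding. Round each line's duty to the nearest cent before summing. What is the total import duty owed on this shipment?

$72,826.32

Line 1 (1001.54.79, Ilania, 3,611 kg, $642,035.80):
Code 1001.54.79 is under a tariff-rate quota (threshold 1,365 kg). In-quota: 1,365 kg at 1%; over-quota: 2,246 kg at 17.5%.
Pro-rata value split: in-quota = $642,035.80 × 1,365/3,611 = $242,697.00; over-quota = $642,035.80 − $242,697.00 = $399,338.80.
In-quota duty = $242,697.00 × 1% = $2,426.97. Over-quota duty = $399,338.80 × 17.5% = $69,884.29.
Line duty = $2,426.97 + $69,884.29 = $72,311.26.
Line 2 (8156.51.86, Ilania, 83 kg, $4,197.31):
Base rate for 8156.51.86 is 8% + $2.16/kg.
8156.51.86 has an FTA preferential rate, but origin Ilania is not Galos; base rate stands.
Duty = $4,197.31 × 8% + 83 × $2.16 = $515.06.
Total = $72,311.26 + $515.06 = $72,826.32.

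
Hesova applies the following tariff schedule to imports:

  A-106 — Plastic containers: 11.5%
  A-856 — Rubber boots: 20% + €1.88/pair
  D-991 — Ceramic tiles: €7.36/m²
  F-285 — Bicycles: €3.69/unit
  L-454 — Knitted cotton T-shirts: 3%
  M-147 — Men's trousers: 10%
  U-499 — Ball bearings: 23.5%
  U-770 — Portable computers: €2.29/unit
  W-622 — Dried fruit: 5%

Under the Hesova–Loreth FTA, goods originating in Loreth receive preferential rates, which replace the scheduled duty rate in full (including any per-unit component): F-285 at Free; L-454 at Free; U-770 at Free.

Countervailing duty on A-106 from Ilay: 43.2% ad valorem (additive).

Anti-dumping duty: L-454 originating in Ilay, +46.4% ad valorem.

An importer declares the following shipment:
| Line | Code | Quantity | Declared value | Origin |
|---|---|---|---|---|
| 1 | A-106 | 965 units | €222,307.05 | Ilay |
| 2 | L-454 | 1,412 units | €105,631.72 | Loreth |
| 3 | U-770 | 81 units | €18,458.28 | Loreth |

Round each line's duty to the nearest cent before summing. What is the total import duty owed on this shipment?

€121,601.96

Line 1 (A-106, Ilay, 965 units, €222,307.05):
Base rate for A-106 is 11.5%.
Additional duty on A-106 from Ilay: +43.2%. Applied ad valorem rate: 11.5% + 43.2% = 54.7%.
Duty = €222,307.05 × 54.7% = €121,601.96.
Line 2 (L-454, Loreth, 1,412 units, €105,631.72):
Base rate for L-454 is 3%.
Origin Loreth qualifies under the Hesova–Loreth agreement and L-454 is covered: preferential rate Free applies instead.
The additional-duty order on L-454 targets Ilay, not Loreth; it does not apply.
Duty = €105,631.72 × 0% = €0.00.
Line 3 (U-770, Loreth, 81 units, €18,458.28):
Base rate for U-770 is €2.29/unit.
Origin Loreth qualifies under the Hesova–Loreth agreement and U-770 is covered: preferential rate Free applies instead.
Duty = €18,458.28 × 0% = €0.00.
Total = €121,601.96 + €0.00 + €0.00 = €121,601.96.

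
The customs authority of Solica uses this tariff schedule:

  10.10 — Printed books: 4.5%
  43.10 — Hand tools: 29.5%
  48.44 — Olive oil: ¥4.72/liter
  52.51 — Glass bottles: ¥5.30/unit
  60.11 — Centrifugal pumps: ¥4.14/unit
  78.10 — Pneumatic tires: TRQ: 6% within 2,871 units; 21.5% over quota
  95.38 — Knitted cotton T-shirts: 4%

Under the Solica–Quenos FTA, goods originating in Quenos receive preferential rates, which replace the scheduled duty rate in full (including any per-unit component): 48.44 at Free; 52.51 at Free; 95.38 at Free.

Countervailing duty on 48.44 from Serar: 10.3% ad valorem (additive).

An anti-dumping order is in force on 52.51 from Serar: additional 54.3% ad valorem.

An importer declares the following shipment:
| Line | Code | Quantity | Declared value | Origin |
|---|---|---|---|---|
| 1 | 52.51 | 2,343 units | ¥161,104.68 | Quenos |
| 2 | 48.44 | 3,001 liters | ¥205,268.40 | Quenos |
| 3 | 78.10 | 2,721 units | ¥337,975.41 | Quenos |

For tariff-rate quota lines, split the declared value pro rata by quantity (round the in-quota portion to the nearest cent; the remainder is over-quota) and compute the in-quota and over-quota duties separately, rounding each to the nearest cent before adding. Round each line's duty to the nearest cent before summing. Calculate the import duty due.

Line 1 (52.51, Quenos, 2,343 units, ¥161,104.68):
Base rate for 52.51 is ¥5.30/unit.
Origin Quenos qualifies under the Solica–Quenos agreement and 52.51 is covered: preferential rate Free applies instead.
The additional-duty order on 52.51 targets Serar, not Quenos; it does not apply.
Duty = ¥161,104.68 × 0% = ¥0.00.
Line 2 (48.44, Quenos, 3,001 liters, ¥205,268.40):
Base rate for 48.44 is ¥4.72/liter.
Origin Quenos qualifies under the Solica–Quenos agreement and 48.44 is covered: preferential rate Free applies instead.
The additional-duty order on 48.44 targets Serar, not Quenos; it does not apply.
Duty = ¥205,268.40 × 0% = ¥0.00.
Line 3 (78.10, Quenos, 2,721 units, ¥337,975.41):
Code 78.10 is under a tariff-rate quota (threshold 2,871 units). Quantity 2,721 units is within the quota, so the in-quota rate 6% applies to the full value.
Duty = ¥337,975.41 × 6% = ¥20,278.52.
Total = ¥0.00 + ¥0.00 + ¥20,278.52 = ¥20,278.52.

¥20,278.52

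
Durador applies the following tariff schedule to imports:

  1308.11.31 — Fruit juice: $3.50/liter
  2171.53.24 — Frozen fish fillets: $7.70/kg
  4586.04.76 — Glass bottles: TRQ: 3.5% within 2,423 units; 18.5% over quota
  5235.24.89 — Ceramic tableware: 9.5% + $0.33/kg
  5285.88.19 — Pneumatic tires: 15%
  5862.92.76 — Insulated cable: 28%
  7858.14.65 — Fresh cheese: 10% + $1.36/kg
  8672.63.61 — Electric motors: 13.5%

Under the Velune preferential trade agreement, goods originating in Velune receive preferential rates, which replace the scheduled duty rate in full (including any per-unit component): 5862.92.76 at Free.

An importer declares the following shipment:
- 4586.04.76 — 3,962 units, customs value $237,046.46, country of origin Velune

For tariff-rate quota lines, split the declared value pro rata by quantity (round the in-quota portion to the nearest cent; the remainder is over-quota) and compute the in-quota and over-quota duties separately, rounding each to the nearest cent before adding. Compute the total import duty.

Line 1 (4586.04.76, Velune, 3,962 units, $237,046.46):
Code 4586.04.76 is under a tariff-rate quota (threshold 2,423 units). In-quota: 2,423 units at 3.5%; over-quota: 1,539 units at 18.5%.
Pro-rata value split: in-quota = $237,046.46 × 2,423/3,962 = $144,968.09; over-quota = $237,046.46 − $144,968.09 = $92,078.37.
In-quota duty = $144,968.09 × 3.5% = $5,073.88. Over-quota duty = $92,078.37 × 18.5% = $17,034.50.
Line duty = $5,073.88 + $17,034.50 = $22,108.38.

$22,108.38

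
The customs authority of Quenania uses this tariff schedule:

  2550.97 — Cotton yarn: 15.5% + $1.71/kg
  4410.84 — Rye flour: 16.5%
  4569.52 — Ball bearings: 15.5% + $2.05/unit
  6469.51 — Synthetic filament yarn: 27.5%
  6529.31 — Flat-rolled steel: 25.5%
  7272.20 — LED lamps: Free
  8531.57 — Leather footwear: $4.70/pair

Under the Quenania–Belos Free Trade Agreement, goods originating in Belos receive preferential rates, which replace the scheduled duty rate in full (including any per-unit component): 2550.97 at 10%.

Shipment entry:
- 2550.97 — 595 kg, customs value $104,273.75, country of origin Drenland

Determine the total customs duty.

Line 1 (2550.97, Drenland, 595 kg, $104,273.75):
Base rate for 2550.97 is 15.5% + $1.71/kg.
2550.97 has an FTA preferential rate, but origin Drenland is not Belos; base rate stands.
Duty = $104,273.75 × 15.5% + 595 × $1.71 = $17,179.88.

$17,179.88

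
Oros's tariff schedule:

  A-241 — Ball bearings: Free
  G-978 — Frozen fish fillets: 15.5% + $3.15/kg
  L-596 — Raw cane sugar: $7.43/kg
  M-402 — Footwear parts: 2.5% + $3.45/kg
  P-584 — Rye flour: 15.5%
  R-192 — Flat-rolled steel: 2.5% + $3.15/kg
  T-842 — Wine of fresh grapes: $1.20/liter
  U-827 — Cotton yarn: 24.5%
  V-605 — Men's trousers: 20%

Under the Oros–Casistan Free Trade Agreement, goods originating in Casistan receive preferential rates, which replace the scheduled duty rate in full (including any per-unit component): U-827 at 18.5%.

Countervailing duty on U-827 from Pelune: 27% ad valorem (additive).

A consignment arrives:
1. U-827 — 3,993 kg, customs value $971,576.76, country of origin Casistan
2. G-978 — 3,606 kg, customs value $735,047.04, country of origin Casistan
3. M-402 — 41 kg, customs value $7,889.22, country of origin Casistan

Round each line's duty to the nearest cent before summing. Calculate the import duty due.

Line 1 (U-827, Casistan, 3,993 kg, $971,576.76):
Base rate for U-827 is 24.5%.
Origin Casistan qualifies under the Oros–Casistan agreement and U-827 is covered: preferential rate 18.5% applies instead.
The additional-duty order on U-827 targets Pelune, not Casistan; it does not apply.
Duty = $971,576.76 × 18.5% = $179,741.70.
Line 2 (G-978, Casistan, 3,606 kg, $735,047.04):
Base rate for G-978 is 15.5% + $3.15/kg.
Origin Casistan is the FTA partner but G-978 is not on the preference list; base rate stands.
Duty = $735,047.04 × 15.5% + 3,606 × $3.15 = $125,291.19.
Line 3 (M-402, Casistan, 41 kg, $7,889.22):
Base rate for M-402 is 2.5% + $3.45/kg.
Origin Casistan is the FTA partner but M-402 is not on the preference list; base rate stands.
Duty = $7,889.22 × 2.5% + 41 × $3.45 = $338.68.
Total = $179,741.70 + $125,291.19 + $338.68 = $305,371.57.

$305,371.57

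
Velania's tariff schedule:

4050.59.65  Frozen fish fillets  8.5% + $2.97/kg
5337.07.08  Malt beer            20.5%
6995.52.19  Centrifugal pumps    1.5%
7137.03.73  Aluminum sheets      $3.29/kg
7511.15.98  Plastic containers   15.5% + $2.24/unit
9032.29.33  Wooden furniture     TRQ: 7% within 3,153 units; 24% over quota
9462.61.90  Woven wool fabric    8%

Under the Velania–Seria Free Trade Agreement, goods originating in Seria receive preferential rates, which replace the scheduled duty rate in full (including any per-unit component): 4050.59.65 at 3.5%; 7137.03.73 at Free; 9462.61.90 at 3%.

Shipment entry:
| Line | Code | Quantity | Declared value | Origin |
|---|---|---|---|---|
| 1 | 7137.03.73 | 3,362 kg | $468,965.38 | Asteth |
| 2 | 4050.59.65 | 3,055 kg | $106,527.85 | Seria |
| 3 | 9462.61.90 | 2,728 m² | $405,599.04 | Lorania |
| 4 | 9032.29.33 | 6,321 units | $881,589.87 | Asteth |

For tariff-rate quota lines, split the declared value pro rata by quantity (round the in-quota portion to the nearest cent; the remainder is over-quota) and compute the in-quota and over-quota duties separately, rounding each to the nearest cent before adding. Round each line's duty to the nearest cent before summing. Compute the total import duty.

$184,061.62

Line 1 (7137.03.73, Asteth, 3,362 kg, $468,965.38):
Base rate for 7137.03.73 is $3.29/kg.
7137.03.73 has an FTA preferential rate, but origin Asteth is not Seria; base rate stands.
Duty = 3,362 × $3.29 = $11,060.98.
Line 2 (4050.59.65, Seria, 3,055 kg, $106,527.85):
Base rate for 4050.59.65 is 8.5% + $2.97/kg.
Origin Seria qualifies under the Velania–Seria agreement and 4050.59.65 is covered: preferential rate 3.5% applies instead.
Duty = $106,527.85 × 3.5% = $3,728.47.
Line 3 (9462.61.90, Lorania, 2,728 m², $405,599.04):
Base rate for 9462.61.90 is 8%.
9462.61.90 has an FTA preferential rate, but origin Lorania is not Seria; base rate stands.
Duty = $405,599.04 × 8% = $32,447.92.
Line 4 (9032.29.33, Asteth, 6,321 units, $881,589.87):
Code 9032.29.33 is under a tariff-rate quota (threshold 3,153 units). In-quota: 3,153 units at 7%; over-quota: 3,168 units at 24%.
Pro-rata value split: in-quota = $881,589.87 × 3,153/6,321 = $439,748.91; over-quota = $881,589.87 − $439,748.91 = $441,840.96.
In-quota duty = $439,748.91 × 7% = $30,782.42. Over-quota duty = $441,840.96 × 24% = $106,041.83.
Line duty = $30,782.42 + $106,041.83 = $136,824.25.
Total = $11,060.98 + $3,728.47 + $32,447.92 + $136,824.25 = $184,061.62.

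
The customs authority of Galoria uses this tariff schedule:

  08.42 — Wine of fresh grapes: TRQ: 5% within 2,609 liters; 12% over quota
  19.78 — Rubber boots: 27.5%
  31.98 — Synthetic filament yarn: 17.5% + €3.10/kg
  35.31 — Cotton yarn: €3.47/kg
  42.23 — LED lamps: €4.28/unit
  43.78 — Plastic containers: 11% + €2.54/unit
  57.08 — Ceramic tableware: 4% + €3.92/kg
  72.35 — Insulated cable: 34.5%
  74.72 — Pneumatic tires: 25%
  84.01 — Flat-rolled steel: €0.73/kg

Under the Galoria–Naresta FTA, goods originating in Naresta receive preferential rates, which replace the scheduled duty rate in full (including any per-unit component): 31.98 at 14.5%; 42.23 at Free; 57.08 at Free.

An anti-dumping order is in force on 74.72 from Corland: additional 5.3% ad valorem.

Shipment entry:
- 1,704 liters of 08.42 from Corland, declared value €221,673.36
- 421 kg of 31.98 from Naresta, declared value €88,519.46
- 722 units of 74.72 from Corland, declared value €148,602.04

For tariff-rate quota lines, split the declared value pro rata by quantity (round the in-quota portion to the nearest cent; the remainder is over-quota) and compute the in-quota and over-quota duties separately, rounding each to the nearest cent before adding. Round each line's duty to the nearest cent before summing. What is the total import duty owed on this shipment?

€68,945.41

Line 1 (08.42, Corland, 1,704 liters, €221,673.36):
Code 08.42 is under a tariff-rate quota (threshold 2,609 liters). Quantity 1,704 liters is within the quota, so the in-quota rate 5% applies to the full value.
Duty = €221,673.36 × 5% = €11,083.67.
Line 2 (31.98, Naresta, 421 kg, €88,519.46):
Base rate for 31.98 is 17.5% + €3.10/kg.
Origin Naresta qualifies under the Galoria–Naresta agreement and 31.98 is covered: preferential rate 14.5% applies instead.
Duty = €88,519.46 × 14.5% = €12,835.32.
Line 3 (74.72, Corland, 722 units, €148,602.04):
Base rate for 74.72 is 25%.
Additional duty on 74.72 from Corland: +5.3%. Applied ad valorem rate: 25% + 5.3% = 30.3%.
Duty = €148,602.04 × 30.3% = €45,026.42.
Total = €11,083.67 + €12,835.32 + €45,026.42 = €68,945.41.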